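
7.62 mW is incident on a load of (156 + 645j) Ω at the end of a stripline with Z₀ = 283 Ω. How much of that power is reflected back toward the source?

|Γ| = |(-127 + j645)/(439 + j645)| = 0.843
|Γ|² = 0.71
P_refl = |Γ|²·P_inc = 5.41 mW, P_del = (1 − |Γ|²)·P_inc = 2.21 mW

P_reflected ≈ 5.41 mW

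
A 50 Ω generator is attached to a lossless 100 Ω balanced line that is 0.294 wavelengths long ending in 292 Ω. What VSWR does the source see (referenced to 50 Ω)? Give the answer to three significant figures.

VSWR ≈ 1.91

βl = 2π × 0.294 = 106°
tan(βl) = -3.52
Z_in = Z_0·(Z_L + jZ_0·tanβl)/(Z_0 + jZ_L·tanβl) = 36.7 + j24.8 Ω
Γ_s = (Z_in − Z_s)/(Z_in + Z_s) = (-13.3 + j24.8)/(86.7 + j24.8), |Γ_s| = 0.313
VSWR = (1 + |Γ_s|)/(1 − |Γ_s|)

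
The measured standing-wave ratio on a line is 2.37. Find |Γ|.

|Γ| = (S − 1)/(S + 1) = (2.37 − 1)/(2.37 + 1) = 1.37/3.37

|Γ| ≈ 0.407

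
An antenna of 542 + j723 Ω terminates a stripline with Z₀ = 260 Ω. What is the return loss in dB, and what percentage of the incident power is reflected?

RL ≈ 2.87 dB; 51.7% of incident power reflected

Γ = (282 + j723)/(802 + j723), |Γ| = 0.719
RL = −20·log₁₀(0.719) = 2.87 dB
P_refl/P_inc = |Γ|² = 0.517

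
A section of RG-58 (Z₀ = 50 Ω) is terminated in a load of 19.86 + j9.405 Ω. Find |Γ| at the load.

|Γ| ≈ 0.448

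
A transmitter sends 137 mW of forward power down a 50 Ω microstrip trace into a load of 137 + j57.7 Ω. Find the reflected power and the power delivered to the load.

|Γ| = |(87 + j57.7)/(187 + j57.7)| = 0.533
|Γ|² = 0.285
P_refl = |Γ|²·P_inc = 39 mW, P_del = (1 − |Γ|²)·P_inc = 98 mW

P_reflected ≈ 39 mW; P_delivered ≈ 98 mW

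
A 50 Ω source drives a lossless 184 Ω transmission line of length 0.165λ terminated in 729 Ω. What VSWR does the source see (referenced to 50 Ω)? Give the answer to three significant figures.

VSWR ≈ 5.08

βl = 2π × 0.165 = 59.4°
tan(βl) = 1.69
Z_in = Z_0·(Z_L + jZ_0·tanβl)/(Z_0 + jZ_L·tanβl) = 61.3 − j99.7 Ω
Γ_s = (Z_in − Z_s)/(Z_in + Z_s) = (11.3 − j99.7)/(111 − j99.7), |Γ_s| = 0.671
VSWR = (1 + |Γ_s|)/(1 − |Γ_s|)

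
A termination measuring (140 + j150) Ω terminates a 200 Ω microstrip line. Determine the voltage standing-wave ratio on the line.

VSWR ≈ 2.54

Γ = (Z_L − Z_0)/(Z_L + Z_0) = (-60 + j150)/(340 + j150)
|Γ| = 162/372 = 0.435
VSWR = (1 + |Γ|)/(1 − |Γ|) = 1.43/0.565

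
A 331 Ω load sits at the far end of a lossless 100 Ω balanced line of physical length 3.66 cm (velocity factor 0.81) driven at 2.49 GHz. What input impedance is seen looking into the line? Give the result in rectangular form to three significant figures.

λ = v/f = 0.81·c / 2.49 GHz = 0.0976 m
βl = 2π·l/λ = 2π × 0.375 = 135°
tan(βl) = tan(135°) = -1
Z_in = Z_0·(Z_L + jZ_0·tanβl)/(Z_0 + jZ_L·tanβl)
     = 100·(331 − j100)/(100 − j331)

Z_in ≈ 55.4 + j83.3 Ω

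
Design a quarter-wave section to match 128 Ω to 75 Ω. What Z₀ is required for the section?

Z_qwt ≈ 98 Ω

Z_qwt = √(Z_0·R_L) = √(75 × 128) = √9600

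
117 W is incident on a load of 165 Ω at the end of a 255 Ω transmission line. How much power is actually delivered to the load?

Γ = (165 − 255)/(165 + 255) = -0.214
|Γ|² = 0.0459
P_refl = |Γ|²·P_inc = 5.37 W, P_del = (1 − |Γ|²)·P_inc = 112 W

P_delivered ≈ 112 W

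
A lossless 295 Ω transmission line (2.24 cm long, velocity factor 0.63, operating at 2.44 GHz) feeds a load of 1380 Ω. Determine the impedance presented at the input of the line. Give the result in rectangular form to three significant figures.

Z_in ≈ 66.9 + j70.5 Ω

λ = v/f = 0.63·c / 2.44 GHz = 0.0775 m
βl = 2π·l/λ = 2π × 0.289 = 104°
tan(βl) = tan(104°) = -3.98
Z_in = Z_0·(Z_L + jZ_0·tanβl)/(Z_0 + jZ_L·tanβl)
     = 295·(1380 − j1170)/(295 − j5490)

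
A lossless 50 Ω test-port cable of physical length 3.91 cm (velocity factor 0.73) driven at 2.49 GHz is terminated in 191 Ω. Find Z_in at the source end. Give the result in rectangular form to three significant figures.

Z_in ≈ 73.9 + j84.4 Ω

λ = v/f = 0.73·c / 2.49 GHz = 0.088 m
βl = 2π·l/λ = 2π × 0.445 = 160°
tan(βl) = tan(160°) = -0.363
Z_in = Z_0·(Z_L + jZ_0·tanβl)/(Z_0 + jZ_L·tanβl)
     = 50·(191 − j18.2)/(50 − j69.4)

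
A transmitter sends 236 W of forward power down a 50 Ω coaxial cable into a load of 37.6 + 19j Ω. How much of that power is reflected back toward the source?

|Γ| = |(-12.4 + j19)/(87.6 + j19)| = 0.253
|Γ|² = 0.0641
P_refl = |Γ|²·P_inc = 15.1 W, P_del = (1 − |Γ|²)·P_inc = 221 W

P_reflected ≈ 15.1 W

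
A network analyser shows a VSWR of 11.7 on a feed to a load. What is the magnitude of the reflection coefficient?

|Γ| ≈ 0.843

|Γ| = (S − 1)/(S + 1) = (11.7 − 1)/(11.7 + 1) = 10.7/12.7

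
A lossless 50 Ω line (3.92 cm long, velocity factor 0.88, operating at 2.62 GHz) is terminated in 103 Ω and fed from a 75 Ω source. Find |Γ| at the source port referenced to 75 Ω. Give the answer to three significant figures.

|Γ| ≈ 0.372

λ = v/f = 0.88·c / 2.62 GHz = 0.101 m
βl = 2π·l/λ = 2π × 0.389 = 140°
tan(βl) = -0.838
Z_in = Z_0·(Z_L + jZ_0·tanβl)/(Z_0 + jZ_L·tanβl) = 44.1 + j34.2 Ω
Γ_s = (Z_in − Z_s)/(Z_in + Z_s) = (-30.9 + j34.2)/(119 + j34.2), |Γ_s| = 0.372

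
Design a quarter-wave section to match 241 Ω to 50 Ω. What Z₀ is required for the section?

Z_qwt = √(Z_0·R_L) = √(50 × 241) = √12050

Z_qwt ≈ 110 Ω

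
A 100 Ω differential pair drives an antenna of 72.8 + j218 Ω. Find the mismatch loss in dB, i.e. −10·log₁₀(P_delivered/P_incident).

mismatch loss ≈ 4.24 dB

Γ = (-27.2 + j218)/(172.8 + j218), |Γ| = 0.79
|Γ|² = 0.624, so P_del/P_inc = 1 − |Γ|² = 0.376
ML = −10·log₁₀(1 − |Γ|²)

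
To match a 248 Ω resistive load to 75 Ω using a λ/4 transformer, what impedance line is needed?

Z_qwt ≈ 136 Ω

Z_qwt = √(Z_0·R_L) = √(75 × 248) = √18600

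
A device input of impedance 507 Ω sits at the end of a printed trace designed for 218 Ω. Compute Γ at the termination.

Γ = 0.399

Γ = (Z_L − Z_0)/(Z_L + Z_0) = (507 − 218)/(507 + 218) = 289/725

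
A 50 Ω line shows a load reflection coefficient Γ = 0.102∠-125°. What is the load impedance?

Z_L ≈ 43.9 − j7.41 Ω

Z_L = Z_0·(1 + Γ)/(1 − Γ) = 50·(0.941 − j0.0836)/(1.06 + j0.0836)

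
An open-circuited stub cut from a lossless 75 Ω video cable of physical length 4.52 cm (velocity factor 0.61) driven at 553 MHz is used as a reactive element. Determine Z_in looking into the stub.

Z_in ≈ −j64.8 Ω

λ = v/f = 0.61·c / 553 MHz = 0.331 m
βl = 2π·l/λ = 2π × 0.137 = 49.2°
tan(βl) = 1.16
For an open-circuited stub, Z_in = −jZ_0·cot(βl) = −jZ_0/tan(βl)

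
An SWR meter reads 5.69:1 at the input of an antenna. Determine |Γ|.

|Γ| ≈ 0.701

|Γ| = (S − 1)/(S + 1) = (5.69 − 1)/(5.69 + 1) = 4.69/6.69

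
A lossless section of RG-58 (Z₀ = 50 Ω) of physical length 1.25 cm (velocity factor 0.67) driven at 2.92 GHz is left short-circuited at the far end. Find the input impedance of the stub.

λ = v/f = 0.67·c / 2.92 GHz = 0.0688 m
βl = 2π·l/λ = 2π × 0.182 = 65.4°
tan(βl) = 2.18
For a short-circuited stub, Z_in = jZ_0·tan(βl)

Z_in ≈ +j109 Ω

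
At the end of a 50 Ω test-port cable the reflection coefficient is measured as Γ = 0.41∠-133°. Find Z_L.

Z_L = Z_0·(1 + Γ)/(1 − Γ) = 50·(0.72 − j0.3)/(1.28 + j0.3)

Z_L ≈ 24.1 − j17.4 Ω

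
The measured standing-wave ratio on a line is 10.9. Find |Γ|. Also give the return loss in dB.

|Γ| = (S − 1)/(S + 1) = (10.9 − 1)/(10.9 + 1) = 9.9/11.9
RL = −20·log₁₀|Γ| = −20·log₁₀(0.832)

|Γ| ≈ 0.832; return loss ≈ 1.6 dB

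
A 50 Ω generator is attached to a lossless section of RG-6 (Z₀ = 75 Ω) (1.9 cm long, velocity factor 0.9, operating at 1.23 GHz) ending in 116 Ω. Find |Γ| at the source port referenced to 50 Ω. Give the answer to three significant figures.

|Γ| ≈ 0.348

λ = v/f = 0.9·c / 1.23 GHz = 0.22 m
βl = 2π·l/λ = 2π × 0.0866 = 31.2°
tan(βl) = 0.605
Z_in = Z_0·(Z_L + jZ_0·tanβl)/(Z_0 + jZ_L·tanβl) = 84.5 − j33.7 Ω
Γ_s = (Z_in − Z_s)/(Z_in + Z_s) = (34.5 − j33.7)/(135 − j33.7), |Γ_s| = 0.348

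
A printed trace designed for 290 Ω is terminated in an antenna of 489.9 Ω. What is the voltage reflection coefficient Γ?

Γ = (Z_L − Z_0)/(Z_L + Z_0) = (489.9 − 290)/(489.9 + 290) = 199.9/779.9

Γ = 0.256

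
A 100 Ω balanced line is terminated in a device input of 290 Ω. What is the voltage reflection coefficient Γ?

Γ = (Z_L − Z_0)/(Z_L + Z_0) = (290 − 100)/(290 + 100) = 190/390

Γ = 0.487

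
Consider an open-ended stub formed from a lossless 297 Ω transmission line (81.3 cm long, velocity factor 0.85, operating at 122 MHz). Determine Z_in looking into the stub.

Z_in ≈ +j354 Ω

λ = v/f = 0.85·c / 122 MHz = 2.09 m
βl = 2π·l/λ = 2π × 0.389 = 140°
tan(βl) = -0.838
For an open-ended stub, Z_in = −jZ_0·cot(βl) = −jZ_0/tan(βl)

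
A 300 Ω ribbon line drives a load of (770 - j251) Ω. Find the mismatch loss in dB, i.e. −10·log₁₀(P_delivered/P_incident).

mismatch loss ≈ 1.16 dB

Γ = (470 − j251)/(1070 − j251), |Γ| = 0.485
|Γ|² = 0.235, so P_del/P_inc = 1 − |Γ|² = 0.765
ML = −10·log₁₀(1 − |Γ|²)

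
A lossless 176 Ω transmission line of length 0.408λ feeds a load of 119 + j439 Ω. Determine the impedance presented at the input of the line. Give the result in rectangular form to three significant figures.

Z_in ≈ 23.9 + j127 Ω

βl = 2π × 0.408 = 147°
tan(βl) = tan(147°) = -0.652
Z_in = Z_0·(Z_L + jZ_0·tanβl)/(Z_0 + jZ_L·tanβl)
     = 176·(119 + j324)/(462 − j77.6)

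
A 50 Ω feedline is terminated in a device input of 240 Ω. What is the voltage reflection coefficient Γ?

Γ = 0.655

Γ = (Z_L − Z_0)/(Z_L + Z_0) = (240 − 50)/(240 + 50) = 190/290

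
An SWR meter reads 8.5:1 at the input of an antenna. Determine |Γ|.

|Γ| = (S − 1)/(S + 1) = (8.5 − 1)/(8.5 + 1) = 7.5/9.5

|Γ| ≈ 0.789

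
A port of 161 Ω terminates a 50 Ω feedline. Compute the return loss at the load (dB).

Γ = (161 − 50)/(161 + 50) = 0.526
RL = −20·log₁₀|Γ| = −20·log₁₀(0.526)

RL ≈ 5.58 dB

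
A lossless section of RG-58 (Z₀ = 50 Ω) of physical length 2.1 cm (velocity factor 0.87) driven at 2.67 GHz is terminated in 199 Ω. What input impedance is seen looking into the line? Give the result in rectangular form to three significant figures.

λ = v/f = 0.87·c / 2.67 GHz = 0.0978 m
βl = 2π·l/λ = 2π × 0.215 = 77.3°
tan(βl) = tan(77.3°) = 4.45
Z_in = Z_0·(Z_L + jZ_0·tanβl)/(Z_0 + jZ_L·tanβl)
     = 50·(199 + j223)/(50 + j886)

Z_in ≈ 13.2 − j10.5 Ω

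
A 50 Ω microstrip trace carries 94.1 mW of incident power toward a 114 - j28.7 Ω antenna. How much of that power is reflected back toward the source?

P_reflected ≈ 16.7 mW

|Γ| = |(64 − j28.7)/(164 − j28.7)| = 0.421
|Γ|² = 0.177
P_refl = |Γ|²·P_inc = 16.7 mW, P_del = (1 − |Γ|²)·P_inc = 77.4 mW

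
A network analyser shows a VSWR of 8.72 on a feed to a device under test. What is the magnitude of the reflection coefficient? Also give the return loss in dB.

|Γ| ≈ 0.794; return loss ≈ 2 dB

|Γ| = (S − 1)/(S + 1) = (8.72 − 1)/(8.72 + 1) = 7.72/9.72
RL = −20·log₁₀|Γ| = −20·log₁₀(0.794)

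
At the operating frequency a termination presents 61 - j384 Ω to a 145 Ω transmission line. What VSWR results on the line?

VSWR ≈ 19.4

Γ = (Z_L − Z_0)/(Z_L + Z_0) = (-84 − j384)/(206 − j384)
|Γ| = 393/436 = 0.902
VSWR = (1 + |Γ|)/(1 − |Γ|) = 1.9/0.098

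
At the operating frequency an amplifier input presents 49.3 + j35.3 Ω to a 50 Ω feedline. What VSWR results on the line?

VSWR ≈ 2.01

Γ = (Z_L − Z_0)/(Z_L + Z_0) = (-0.7 + j35.3)/(99.3 + j35.3)
|Γ| = 35.3/105 = 0.335
VSWR = (1 + |Γ|)/(1 − |Γ|) = 1.34/0.665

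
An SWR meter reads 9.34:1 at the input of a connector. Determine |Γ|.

|Γ| = (S − 1)/(S + 1) = (9.34 − 1)/(9.34 + 1) = 8.34/10.3

|Γ| ≈ 0.807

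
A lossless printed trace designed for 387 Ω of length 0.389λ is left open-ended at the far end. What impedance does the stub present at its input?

Z_in ≈ +j462 Ω

βl = 2π × 0.389 = 140°
tan(βl) = -0.838
For an open-ended stub, Z_in = −jZ_0·cot(βl) = −jZ_0/tan(βl)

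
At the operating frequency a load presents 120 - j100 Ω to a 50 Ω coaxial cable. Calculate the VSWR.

VSWR ≈ 4.25

Γ = (Z_L − Z_0)/(Z_L + Z_0) = (70 − j100)/(170 − j100)
|Γ| = 122/197 = 0.619
VSWR = (1 + |Γ|)/(1 − |Γ|) = 1.62/0.381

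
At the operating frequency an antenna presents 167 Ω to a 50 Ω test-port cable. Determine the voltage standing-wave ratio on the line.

VSWR ≈ 3.34

Γ = (167 − 50)/(167 + 50) = 0.539
VSWR = (1 + 0.539)/(1 − 0.539)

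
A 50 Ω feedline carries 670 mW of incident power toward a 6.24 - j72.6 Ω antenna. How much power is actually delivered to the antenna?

|Γ| = |(-43.76 − j72.6)/(56.24 − j72.6)| = 0.923
|Γ|² = 0.852
P_refl = |Γ|²·P_inc = 571 mW, P_del = (1 − |Γ|²)·P_inc = 99.1 mW

P_delivered ≈ 99.1 mW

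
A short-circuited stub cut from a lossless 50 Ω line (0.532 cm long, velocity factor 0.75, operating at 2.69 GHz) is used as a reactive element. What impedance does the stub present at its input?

Z_in ≈ +j21.1 Ω

λ = v/f = 0.75·c / 2.69 GHz = 0.0836 m
βl = 2π·l/λ = 2π × 0.0636 = 22.9°
tan(βl) = 0.422
For a short-circuited stub, Z_in = jZ_0·tan(βl)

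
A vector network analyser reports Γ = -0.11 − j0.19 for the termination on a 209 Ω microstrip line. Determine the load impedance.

Z_L ≈ 157 − j62.6 Ω

Z_L = Z_0·(1 + Γ)/(1 − Γ) = 209·(0.89 − j0.19)/(1.11 + j0.19)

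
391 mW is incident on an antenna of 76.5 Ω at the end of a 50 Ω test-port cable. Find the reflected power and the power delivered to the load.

P_reflected ≈ 17.2 mW; P_delivered ≈ 374 mW

Γ = (76.5 − 50)/(76.5 + 50) = 0.209
|Γ|² = 0.0439
P_refl = |Γ|²·P_inc = 17.2 mW, P_del = (1 − |Γ|²)·P_inc = 374 mW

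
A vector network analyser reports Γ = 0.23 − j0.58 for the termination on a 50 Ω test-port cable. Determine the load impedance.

Z_L ≈ 32.9 − j62.4 Ω

Z_L = Z_0·(1 + Γ)/(1 − Γ) = 50·(1.23 − j0.58)/(0.77 + j0.58)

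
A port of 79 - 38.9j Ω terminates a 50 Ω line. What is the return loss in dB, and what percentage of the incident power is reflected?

RL ≈ 8.87 dB; 13% of incident power reflected

Γ = (29 − j38.9)/(129 − j38.9), |Γ| = 0.36
RL = −20·log₁₀(0.36) = 8.87 dB
P_refl/P_inc = |Γ|² = 0.13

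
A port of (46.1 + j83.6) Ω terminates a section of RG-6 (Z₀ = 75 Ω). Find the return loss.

Γ = (-28.9 + j83.6)/(121.1 + j83.6), |Γ| = 0.601
RL = −20·log₁₀|Γ| = −20·log₁₀(0.601)

RL ≈ 4.42 dB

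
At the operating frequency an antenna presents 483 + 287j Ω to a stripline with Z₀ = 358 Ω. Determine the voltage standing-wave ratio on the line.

Γ = (Z_L − Z_0)/(Z_L + Z_0) = (125 + j287)/(841 + j287)
|Γ| = 313/889 = 0.352
VSWR = (1 + |Γ|)/(1 − |Γ|) = 1.35/0.648

VSWR ≈ 2.09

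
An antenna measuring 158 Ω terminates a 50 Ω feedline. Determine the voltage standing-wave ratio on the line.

Γ = (158 − 50)/(158 + 50) = 0.519
VSWR = (1 + 0.519)/(1 − 0.519)

VSWR ≈ 3.16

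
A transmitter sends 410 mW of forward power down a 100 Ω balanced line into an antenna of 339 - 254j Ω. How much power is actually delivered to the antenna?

P_delivered ≈ 216 mW

|Γ| = |(239 − j254)/(439 − j254)| = 0.688
|Γ|² = 0.473
P_refl = |Γ|²·P_inc = 194 mW, P_del = (1 − |Γ|²)·P_inc = 216 mW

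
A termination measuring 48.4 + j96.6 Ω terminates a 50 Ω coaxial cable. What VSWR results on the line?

VSWR ≈ 5.68

Γ = (Z_L − Z_0)/(Z_L + Z_0) = (-1.6 + j96.6)/(98.4 + j96.6)
|Γ| = 96.6/138 = 0.701
VSWR = (1 + |Γ|)/(1 − |Γ|) = 1.7/0.299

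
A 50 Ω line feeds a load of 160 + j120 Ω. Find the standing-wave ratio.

VSWR ≈ 5.12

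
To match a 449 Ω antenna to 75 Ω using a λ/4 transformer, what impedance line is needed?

Z_qwt = √(Z_0·R_L) = √(75 × 449) = √33680

Z_qwt ≈ 184 Ω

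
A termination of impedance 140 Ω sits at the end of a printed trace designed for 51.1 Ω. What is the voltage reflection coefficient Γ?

Γ = (Z_L − Z_0)/(Z_L + Z_0) = (140 − 51.1)/(140 + 51.1) = 88.9/191.1

Γ = 0.465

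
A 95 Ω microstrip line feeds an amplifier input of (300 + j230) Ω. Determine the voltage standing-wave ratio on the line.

VSWR ≈ 5.14

Γ = (Z_L − Z_0)/(Z_L + Z_0) = (205 + j230)/(395 + j230)
|Γ| = 308/457 = 0.674
VSWR = (1 + |Γ|)/(1 − |Γ|) = 1.67/0.326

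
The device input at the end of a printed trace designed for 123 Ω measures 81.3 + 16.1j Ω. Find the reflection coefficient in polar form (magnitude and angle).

Γ = (Z_L − Z_0)/(Z_L + Z_0) = (-41.7 + j16.1)/(204.3 + j16.1)
|Γ| = 44.7/205 = 0.218

Γ ≈ 0.218 ∠ 154°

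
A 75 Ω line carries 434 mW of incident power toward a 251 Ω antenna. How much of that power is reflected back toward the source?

P_reflected ≈ 126 mW

Γ = (251 − 75)/(251 + 75) = 0.54
|Γ|² = 0.291
P_refl = |Γ|²·P_inc = 126 mW, P_del = (1 − |Γ|²)·P_inc = 308 mW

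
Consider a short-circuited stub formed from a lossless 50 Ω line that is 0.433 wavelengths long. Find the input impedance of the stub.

Z_in ≈ −j22.4 Ω

βl = 2π × 0.433 = 156°
tan(βl) = -0.448
For a short-circuited stub, Z_in = jZ_0·tan(βl)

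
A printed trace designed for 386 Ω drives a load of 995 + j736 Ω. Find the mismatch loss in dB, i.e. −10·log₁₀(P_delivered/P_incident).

mismatch loss ≈ 2.02 dB

Γ = (609 + j736)/(1381 + j736), |Γ| = 0.61
|Γ|² = 0.373, so P_del/P_inc = 1 − |Γ|² = 0.627
ML = −10·log₁₀(1 − |Γ|²)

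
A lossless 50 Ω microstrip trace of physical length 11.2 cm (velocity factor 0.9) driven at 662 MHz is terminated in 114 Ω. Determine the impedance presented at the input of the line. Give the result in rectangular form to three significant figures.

λ = v/f = 0.9·c / 662 MHz = 0.408 m
βl = 2π·l/λ = 2π × 0.275 = 98.9°
tan(βl) = tan(98.9°) = -6.42
Z_in = Z_0·(Z_L + jZ_0·tanβl)/(Z_0 + jZ_L·tanβl)
     = 50·(114 − j321)/(50 − j731)

Z_in ≈ 22.4 + j6.26 Ω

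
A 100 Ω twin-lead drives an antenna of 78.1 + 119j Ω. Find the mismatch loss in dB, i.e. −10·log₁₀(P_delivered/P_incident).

Γ = (-21.9 + j119)/(178.1 + j119), |Γ| = 0.565
|Γ|² = 0.319, so P_del/P_inc = 1 − |Γ|² = 0.681
ML = −10·log₁₀(1 − |Γ|²)

mismatch loss ≈ 1.67 dB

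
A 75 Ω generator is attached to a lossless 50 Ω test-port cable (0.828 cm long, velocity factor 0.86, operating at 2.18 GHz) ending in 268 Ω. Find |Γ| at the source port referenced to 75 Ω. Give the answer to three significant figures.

|Γ| ≈ 0.63

λ = v/f = 0.86·c / 2.18 GHz = 0.118 m
βl = 2π·l/λ = 2π × 0.07 = 25.2°
tan(βl) = 0.47
Z_in = Z_0·(Z_L + jZ_0·tanβl)/(Z_0 + jZ_L·tanβl) = 44.5 − j88.7 Ω
Γ_s = (Z_in − Z_s)/(Z_in + Z_s) = (-30.5 − j88.7)/(120 − j88.7), |Γ_s| = 0.63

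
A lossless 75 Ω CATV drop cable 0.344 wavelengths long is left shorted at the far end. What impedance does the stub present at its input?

βl = 2π × 0.344 = 124°
tan(βl) = -1.49
For a shorted stub, Z_in = jZ_0·tan(βl)

Z_in ≈ −j112 Ω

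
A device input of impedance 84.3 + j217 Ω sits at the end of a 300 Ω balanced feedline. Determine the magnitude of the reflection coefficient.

|Γ| ≈ 0.693

Γ = (Z_L − Z_0)/(Z_L + Z_0) = (-215.7 + j217)/(384.3 + j217)
|Γ| = 306/441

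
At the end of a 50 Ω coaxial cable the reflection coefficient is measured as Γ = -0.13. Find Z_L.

Z_L ≈ 38.5 Ω

Z_L = Z_0·(1 + Γ)/(1 − Γ) = 50·(0.87)/(1.13)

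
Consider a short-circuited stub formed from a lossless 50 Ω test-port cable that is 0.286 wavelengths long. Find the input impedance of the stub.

Z_in ≈ −j217 Ω

βl = 2π × 0.286 = 103°
tan(βl) = -4.35
For a short-circuited stub, Z_in = jZ_0·tan(βl)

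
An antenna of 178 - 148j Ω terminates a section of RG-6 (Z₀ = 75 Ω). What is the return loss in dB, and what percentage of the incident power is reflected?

RL ≈ 4.22 dB; 37.8% of incident power reflected

Γ = (103 − j148)/(253 − j148), |Γ| = 0.615
RL = −20·log₁₀(0.615) = 4.22 dB
P_refl/P_inc = |Γ|² = 0.378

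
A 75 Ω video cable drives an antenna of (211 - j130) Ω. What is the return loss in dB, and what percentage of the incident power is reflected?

RL ≈ 4.45 dB; 35.9% of incident power reflected

Γ = (136 − j130)/(286 − j130), |Γ| = 0.599
RL = −20·log₁₀(0.599) = 4.45 dB
P_refl/P_inc = |Γ|² = 0.359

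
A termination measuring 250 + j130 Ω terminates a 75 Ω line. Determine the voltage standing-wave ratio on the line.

VSWR ≈ 4.3

Γ = (Z_L − Z_0)/(Z_L + Z_0) = (175 + j130)/(325 + j130)
|Γ| = 218/350 = 0.623
VSWR = (1 + |Γ|)/(1 − |Γ|) = 1.62/0.377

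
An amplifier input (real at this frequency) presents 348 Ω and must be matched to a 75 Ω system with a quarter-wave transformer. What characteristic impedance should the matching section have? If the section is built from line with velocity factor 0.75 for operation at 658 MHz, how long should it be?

Z_qwt = √(Z_0·R_L) = √(75 × 348) = √26100
λ = 0.75·c/f = 0.342 m, so l = λ/4 = 0.0855 m

Z_qwt ≈ 162 Ω; length ≈ 8.55 cm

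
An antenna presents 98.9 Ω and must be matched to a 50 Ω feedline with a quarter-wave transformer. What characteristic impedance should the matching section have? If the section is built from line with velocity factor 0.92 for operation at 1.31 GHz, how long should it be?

Z_qwt ≈ 70.3 Ω; length ≈ 5.27 cm

Z_qwt = √(Z_0·R_L) = √(50 × 98.9) = √4945
λ = 0.92·c/f = 0.211 m, so l = λ/4 = 0.0527 m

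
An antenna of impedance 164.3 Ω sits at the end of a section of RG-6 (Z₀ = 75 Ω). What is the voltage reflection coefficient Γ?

Γ = (Z_L − Z_0)/(Z_L + Z_0) = (164.3 − 75)/(164.3 + 75) = 89.3/239.3

Γ = 0.373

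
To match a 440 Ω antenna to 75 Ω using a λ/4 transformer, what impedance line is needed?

Z_qwt = √(Z_0·R_L) = √(75 × 440) = √33000

Z_qwt ≈ 182 Ω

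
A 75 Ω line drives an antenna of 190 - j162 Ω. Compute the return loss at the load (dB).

Γ = (115 − j162)/(265 − j162), |Γ| = 0.64
RL = −20·log₁₀|Γ| = −20·log₁₀(0.64)

RL ≈ 3.88 dB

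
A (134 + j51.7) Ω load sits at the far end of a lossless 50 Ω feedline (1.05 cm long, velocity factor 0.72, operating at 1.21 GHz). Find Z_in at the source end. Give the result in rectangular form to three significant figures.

Z_in ≈ 107 − j67.2 Ω

λ = v/f = 0.72·c / 1.21 GHz = 0.179 m
βl = 2π·l/λ = 2π × 0.0588 = 21.2°
tan(βl) = tan(21.2°) = 0.387
Z_in = Z_0·(Z_L + jZ_0·tanβl)/(Z_0 + jZ_L·tanβl)
     = 50·(134 + j71.1)/(30 + j51.9)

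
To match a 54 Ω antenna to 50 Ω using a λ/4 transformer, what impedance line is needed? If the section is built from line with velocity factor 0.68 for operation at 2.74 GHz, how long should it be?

Z_qwt = √(Z_0·R_L) = √(50 × 54) = √2700
λ = 0.68·c/f = 0.0745 m, so l = λ/4 = 0.0186 m

Z_qwt ≈ 52 Ω; length ≈ 1.86 cm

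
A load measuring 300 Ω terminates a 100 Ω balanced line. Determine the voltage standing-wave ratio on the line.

VSWR ≈ 3

Γ = (300 − 100)/(300 + 100) = 0.5
VSWR = (1 + 0.5)/(1 − 0.5)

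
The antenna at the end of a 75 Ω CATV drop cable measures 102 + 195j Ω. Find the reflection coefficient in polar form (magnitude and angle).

Γ = (Z_L − Z_0)/(Z_L + Z_0) = (27 + j195)/(177 + j195)
|Γ| = 197/263 = 0.748

Γ ≈ 0.748 ∠ 34.3°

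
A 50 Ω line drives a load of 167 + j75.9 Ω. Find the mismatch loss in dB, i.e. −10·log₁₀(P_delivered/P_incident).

mismatch loss ≈ 1.99 dB

Γ = (117 + j75.9)/(217 + j75.9), |Γ| = 0.607
|Γ|² = 0.368, so P_del/P_inc = 1 − |Γ|² = 0.632
ML = −10·log₁₀(1 − |Γ|²)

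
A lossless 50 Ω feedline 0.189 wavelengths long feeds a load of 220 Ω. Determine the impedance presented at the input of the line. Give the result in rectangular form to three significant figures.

βl = 2π × 0.189 = 68°
tan(βl) = tan(68°) = 2.48
Z_in = Z_0·(Z_L + jZ_0·tanβl)/(Z_0 + jZ_L·tanβl)
     = 50·(220 + j124)/(50 + j546)

Z_in ≈ 13.1 − j19 Ω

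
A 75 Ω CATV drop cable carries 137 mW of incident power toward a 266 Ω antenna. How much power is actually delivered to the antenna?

P_delivered ≈ 94 mW

Γ = (266 − 75)/(266 + 75) = 0.56
|Γ|² = 0.314
P_refl = |Γ|²·P_inc = 43 mW, P_del = (1 − |Γ|²)·P_inc = 94 mW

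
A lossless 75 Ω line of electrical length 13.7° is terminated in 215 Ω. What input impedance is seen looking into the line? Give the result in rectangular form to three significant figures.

tan(βl) = tan(13.7°) = 0.244
Z_in = Z_0·(Z_L + jZ_0·tanβl)/(Z_0 + jZ_L·tanβl)
     = 75·(215 + j18.3)/(75 + j52.4)

Z_in ≈ 153 − j88.7 Ω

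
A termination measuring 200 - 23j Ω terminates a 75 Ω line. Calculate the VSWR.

VSWR ≈ 2.71

Γ = (Z_L − Z_0)/(Z_L + Z_0) = (125 − j23)/(275 − j23)
|Γ| = 127/276 = 0.461
VSWR = (1 + |Γ|)/(1 − |Γ|) = 1.46/0.539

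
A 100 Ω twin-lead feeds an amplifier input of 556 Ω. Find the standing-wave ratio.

VSWR ≈ 5.56

Γ = (556 − 100)/(556 + 100) = 0.695
VSWR = (1 + 0.695)/(1 − 0.695)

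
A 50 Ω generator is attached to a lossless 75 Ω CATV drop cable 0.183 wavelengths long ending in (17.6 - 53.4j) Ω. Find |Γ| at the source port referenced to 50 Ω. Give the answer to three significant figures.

|Γ| ≈ 0.7

βl = 2π × 0.183 = 65.9°
tan(βl) = 2.23
Z_in = Z_0·(Z_L + jZ_0·tanβl)/(Z_0 + jZ_L·tanβl) = 15.1 + j41 Ω
Γ_s = (Z_in − Z_s)/(Z_in + Z_s) = (-34.9 + j41)/(65.1 + j41), |Γ_s| = 0.7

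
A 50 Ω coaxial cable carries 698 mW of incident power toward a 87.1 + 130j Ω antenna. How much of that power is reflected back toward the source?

|Γ| = |(37.1 + j130)/(137.1 + j130)| = 0.716
|Γ|² = 0.512
P_refl = |Γ|²·P_inc = 357 mW, P_del = (1 − |Γ|²)·P_inc = 341 mW

P_reflected ≈ 357 mW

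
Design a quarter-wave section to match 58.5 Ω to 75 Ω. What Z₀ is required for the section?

Z_qwt ≈ 66.2 Ω

Z_qwt = √(Z_0·R_L) = √(75 × 58.5) = √4388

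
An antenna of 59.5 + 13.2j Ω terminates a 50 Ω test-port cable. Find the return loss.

RL ≈ 16.6 dB

Γ = (9.5 + j13.2)/(109.5 + j13.2), |Γ| = 0.147
RL = −20·log₁₀|Γ| = −20·log₁₀(0.147)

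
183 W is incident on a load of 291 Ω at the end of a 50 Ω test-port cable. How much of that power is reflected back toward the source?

P_reflected ≈ 91.4 W

Γ = (291 − 50)/(291 + 50) = 0.707
|Γ|² = 0.499
P_refl = |Γ|²·P_inc = 91.4 W, P_del = (1 − |Γ|²)·P_inc = 91.6 W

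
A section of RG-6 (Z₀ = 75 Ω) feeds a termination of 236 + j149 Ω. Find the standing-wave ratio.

Γ = (Z_L − Z_0)/(Z_L + Z_0) = (161 + j149)/(311 + j149)
|Γ| = 219/345 = 0.636
VSWR = (1 + |Γ|)/(1 − |Γ|) = 1.64/0.364

VSWR ≈ 4.5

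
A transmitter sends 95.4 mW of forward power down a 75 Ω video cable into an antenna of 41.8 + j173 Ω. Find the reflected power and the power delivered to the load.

P_reflected ≈ 67.9 mW; P_delivered ≈ 27.5 mW

|Γ| = |(-33.2 + j173)/(116.8 + j173)| = 0.844
|Γ|² = 0.712
P_refl = |Γ|²·P_inc = 67.9 mW, P_del = (1 − |Γ|²)·P_inc = 27.5 mW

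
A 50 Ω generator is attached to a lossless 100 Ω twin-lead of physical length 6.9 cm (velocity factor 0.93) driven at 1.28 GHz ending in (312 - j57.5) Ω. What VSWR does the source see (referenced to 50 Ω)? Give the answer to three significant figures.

λ = v/f = 0.93·c / 1.28 GHz = 0.218 m
βl = 2π·l/λ = 2π × 0.317 = 114°
tan(βl) = -2.25
Z_in = Z_0·(Z_L + jZ_0·tanβl)/(Z_0 + jZ_L·tanβl) = 38.3 + j46 Ω
Γ_s = (Z_in − Z_s)/(Z_in + Z_s) = (-11.7 + j46)/(88.3 + j46), |Γ_s| = 0.477
VSWR = (1 + |Γ_s|)/(1 − |Γ_s|)

VSWR ≈ 2.82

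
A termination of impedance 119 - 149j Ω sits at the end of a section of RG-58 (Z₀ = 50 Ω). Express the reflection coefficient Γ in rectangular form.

Γ = (Z_L − Z_0)/(Z_L + Z_0) = (69 − j149)/(169 − j149)

Γ ≈ 0.667 − j0.294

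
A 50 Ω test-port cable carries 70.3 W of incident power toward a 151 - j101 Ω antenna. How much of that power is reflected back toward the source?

P_reflected ≈ 28.3 W

|Γ| = |(101 − j101)/(201 − j101)| = 0.635
|Γ|² = 0.403
P_refl = |Γ|²·P_inc = 28.3 W, P_del = (1 − |Γ|²)·P_inc = 42 W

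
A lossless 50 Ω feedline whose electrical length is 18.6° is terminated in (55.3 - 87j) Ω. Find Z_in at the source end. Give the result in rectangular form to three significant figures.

Z_in ≈ 23.2 − j49.7 Ω

tan(βl) = tan(18.6°) = 0.337
Z_in = Z_0·(Z_L + jZ_0·tanβl)/(Z_0 + jZ_L·tanβl)
     = 50·(55.3 − j70.2)/(79.3 + j18.6)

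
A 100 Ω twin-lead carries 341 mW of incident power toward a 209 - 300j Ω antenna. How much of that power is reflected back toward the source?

|Γ| = |(109 − j300)/(309 − j300)| = 0.741
|Γ|² = 0.549
P_refl = |Γ|²·P_inc = 187 mW, P_del = (1 − |Γ|²)·P_inc = 154 mW

P_reflected ≈ 187 mW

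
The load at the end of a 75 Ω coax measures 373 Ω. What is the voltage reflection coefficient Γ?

Γ = (Z_L − Z_0)/(Z_L + Z_0) = (373 − 75)/(373 + 75) = 298/448

Γ = 0.665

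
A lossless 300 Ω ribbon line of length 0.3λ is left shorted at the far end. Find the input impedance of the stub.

βl = 2π × 0.3 = 108°
tan(βl) = -3.08
For a shorted stub, Z_in = jZ_0·tan(βl)

Z_in ≈ −j923 Ω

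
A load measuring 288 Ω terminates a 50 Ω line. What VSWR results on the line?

VSWR ≈ 5.76

For a purely resistive load, VSWR = R_L/Z_0 or Z_0/R_L (whichever > 1) = 288/50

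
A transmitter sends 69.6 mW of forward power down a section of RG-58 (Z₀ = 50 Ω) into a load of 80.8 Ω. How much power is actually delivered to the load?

Γ = (80.8 − 50)/(80.8 + 50) = 0.235
|Γ|² = 0.0554
P_refl = |Γ|²·P_inc = 3.86 mW, P_del = (1 − |Γ|²)·P_inc = 65.7 mW

P_delivered ≈ 65.7 mW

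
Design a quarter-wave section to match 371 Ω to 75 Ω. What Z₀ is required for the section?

Z_qwt ≈ 167 Ω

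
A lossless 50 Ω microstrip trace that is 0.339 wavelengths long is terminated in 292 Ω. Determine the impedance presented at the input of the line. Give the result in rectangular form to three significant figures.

Z_in ≈ 11.8 + j30 Ω

βl = 2π × 0.339 = 122°
tan(βl) = tan(122°) = -1.6
Z_in = Z_0·(Z_L + jZ_0·tanβl)/(Z_0 + jZ_L·tanβl)
     = 50·(292 − j79.9)/(50 − j467)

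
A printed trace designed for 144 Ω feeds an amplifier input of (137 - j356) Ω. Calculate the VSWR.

VSWR ≈ 8.31

Γ = (Z_L − Z_0)/(Z_L + Z_0) = (-7 − j356)/(281 − j356)
|Γ| = 356/454 = 0.785
VSWR = (1 + |Γ|)/(1 − |Γ|) = 1.79/0.215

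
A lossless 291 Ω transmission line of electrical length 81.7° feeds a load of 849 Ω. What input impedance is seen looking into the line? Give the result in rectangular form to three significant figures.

tan(βl) = tan(81.7°) = 6.85
Z_in = Z_0·(Z_L + jZ_0·tanβl)/(Z_0 + jZ_L·tanβl)
     = 291·(849 + j1990)/(291 + j5820)

Z_in ≈ 102 − j37.4 Ω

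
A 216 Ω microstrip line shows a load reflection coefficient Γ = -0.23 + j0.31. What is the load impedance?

Z_L ≈ 114 + j83.2 Ω

Z_L = Z_0·(1 + Γ)/(1 − Γ) = 216·(0.77 + j0.31)/(1.23 − j0.31)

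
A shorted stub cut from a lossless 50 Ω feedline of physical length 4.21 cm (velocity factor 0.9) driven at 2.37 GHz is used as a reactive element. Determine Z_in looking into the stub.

Z_in ≈ −j53.6 Ω

λ = v/f = 0.9·c / 2.37 GHz = 0.114 m
βl = 2π·l/λ = 2π × 0.37 = 133°
tan(βl) = -1.07
For a shorted stub, Z_in = jZ_0·tan(βl)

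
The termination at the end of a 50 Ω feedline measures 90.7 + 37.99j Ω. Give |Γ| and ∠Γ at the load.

Γ ≈ 0.382 ∠ 27.9°

Γ = (Z_L − Z_0)/(Z_L + Z_0) = (40.7 + j37.99)/(140.7 + j37.99)
|Γ| = 55.7/146 = 0.382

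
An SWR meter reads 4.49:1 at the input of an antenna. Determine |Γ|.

|Γ| ≈ 0.636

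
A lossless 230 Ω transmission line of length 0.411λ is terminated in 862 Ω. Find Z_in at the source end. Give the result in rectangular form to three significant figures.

βl = 2π × 0.411 = 148°
tan(βl) = tan(148°) = -0.626
Z_in = Z_0·(Z_L + jZ_0·tanβl)/(Z_0 + jZ_L·tanβl)
     = 230·(862 − j144)/(230 − j539)

Z_in ≈ 185 + j289 Ω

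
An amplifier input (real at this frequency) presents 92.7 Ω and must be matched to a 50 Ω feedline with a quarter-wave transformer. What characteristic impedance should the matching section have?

Z_qwt = √(Z_0·R_L) = √(50 × 92.7) = √4635

Z_qwt ≈ 68.1 Ω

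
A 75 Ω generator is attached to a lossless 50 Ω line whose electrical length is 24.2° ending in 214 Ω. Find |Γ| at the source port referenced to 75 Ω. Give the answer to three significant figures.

tan(βl) = 0.449
Z_in = Z_0·(Z_L + jZ_0·tanβl)/(Z_0 + jZ_L·tanβl) = 54.7 − j82.8 Ω
Γ_s = (Z_in − Z_s)/(Z_in + Z_s) = (-20.3 − j82.8)/(130 − j82.8), |Γ_s| = 0.554

|Γ| ≈ 0.554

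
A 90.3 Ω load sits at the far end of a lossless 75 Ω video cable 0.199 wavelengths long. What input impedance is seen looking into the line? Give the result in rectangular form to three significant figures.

Z_in ≈ 64.3 − j7.18 Ω

βl = 2π × 0.199 = 71.6°
tan(βl) = tan(71.6°) = 3.01
Z_in = Z_0·(Z_L + jZ_0·tanβl)/(Z_0 + jZ_L·tanβl)
     = 75·(90.3 + j226)/(75 + j272)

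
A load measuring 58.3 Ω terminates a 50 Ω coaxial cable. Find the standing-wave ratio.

VSWR ≈ 1.17

Γ = (58.3 − 50)/(58.3 + 50) = 0.0766
VSWR = (1 + 0.0766)/(1 − 0.0766)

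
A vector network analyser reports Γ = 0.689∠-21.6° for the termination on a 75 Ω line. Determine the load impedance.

Z_L = Z_0·(1 + Γ)/(1 − Γ) = 75·(1.64 − j0.254)/(0.359 + j0.254)

Z_L ≈ 204 − j197 Ω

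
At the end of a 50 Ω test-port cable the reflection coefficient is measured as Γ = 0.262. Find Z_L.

Z_L ≈ 85.5 Ω

Z_L = Z_0·(1 + Γ)/(1 − Γ) = 50·(1.26)/(0.738)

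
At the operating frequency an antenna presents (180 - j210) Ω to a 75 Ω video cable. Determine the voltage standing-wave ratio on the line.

VSWR ≈ 5.91

Γ = (Z_L − Z_0)/(Z_L + Z_0) = (105 − j210)/(255 − j210)
|Γ| = 235/330 = 0.711
VSWR = (1 + |Γ|)/(1 − |Γ|) = 1.71/0.289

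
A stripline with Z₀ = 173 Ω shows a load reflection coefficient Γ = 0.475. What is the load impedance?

Z_L = Z_0·(1 + Γ)/(1 − Γ) = 173·(1.48)/(0.525)

Z_L ≈ 486 Ω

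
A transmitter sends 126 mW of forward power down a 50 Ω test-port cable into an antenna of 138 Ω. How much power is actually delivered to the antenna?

P_delivered ≈ 98.4 mW

Γ = (138 − 50)/(138 + 50) = 0.468
|Γ|² = 0.219
P_refl = |Γ|²·P_inc = 27.6 mW, P_del = (1 − |Γ|²)·P_inc = 98.4 mW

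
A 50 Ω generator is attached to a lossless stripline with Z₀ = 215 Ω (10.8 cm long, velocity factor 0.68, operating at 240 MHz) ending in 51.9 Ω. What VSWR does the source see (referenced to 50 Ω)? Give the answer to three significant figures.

VSWR ≈ 10

λ = v/f = 0.68·c / 240 MHz = 0.85 m
βl = 2π·l/λ = 2π × 0.127 = 45.7°
tan(βl) = 1.03
Z_in = Z_0·(Z_L + jZ_0·tanβl)/(Z_0 + jZ_L·tanβl) = 100 + j196 Ω
Γ_s = (Z_in − Z_s)/(Z_in + Z_s) = (50.4 + j196)/(150 + j196), |Γ_s| = 0.819
VSWR = (1 + |Γ_s|)/(1 − |Γ_s|)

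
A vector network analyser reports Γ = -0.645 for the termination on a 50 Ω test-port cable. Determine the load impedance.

Z_L ≈ 10.8 Ω

Z_L = Z_0·(1 + Γ)/(1 − Γ) = 50·(0.355)/(1.65)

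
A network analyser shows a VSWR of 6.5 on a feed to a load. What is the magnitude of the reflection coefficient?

|Γ| ≈ 0.733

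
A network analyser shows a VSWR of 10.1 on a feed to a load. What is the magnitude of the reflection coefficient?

|Γ| = (S − 1)/(S + 1) = (10.1 − 1)/(10.1 + 1) = 9.1/11.1

|Γ| ≈ 0.82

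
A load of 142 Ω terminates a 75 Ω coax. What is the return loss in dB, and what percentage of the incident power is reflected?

RL ≈ 10.2 dB; 9.53% of incident power reflected

Γ = (142 − 75)/(142 + 75) = 0.309
RL = −20·log₁₀(0.309) = 10.2 dB
P_refl/P_inc = |Γ|² = 0.0953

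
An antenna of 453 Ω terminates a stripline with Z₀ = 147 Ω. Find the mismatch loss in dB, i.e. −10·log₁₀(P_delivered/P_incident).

mismatch loss ≈ 1.31 dB

Γ = (453 − 147)/(453 + 147) = 0.51
|Γ|² = 0.26, so P_del/P_inc = 1 − |Γ|² = 0.74
ML = −10·log₁₀(1 − |Γ|²)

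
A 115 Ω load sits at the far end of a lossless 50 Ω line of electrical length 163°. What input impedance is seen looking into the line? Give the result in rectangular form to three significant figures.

tan(βl) = tan(163°) = -0.306
Z_in = Z_0·(Z_L + jZ_0·tanβl)/(Z_0 + jZ_L·tanβl)
     = 50·(115 − j15.3)/(50 − j35.2)

Z_in ≈ 84.1 + j43.9 Ω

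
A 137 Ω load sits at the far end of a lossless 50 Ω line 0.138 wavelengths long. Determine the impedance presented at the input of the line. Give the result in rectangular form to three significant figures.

βl = 2π × 0.138 = 49.7°
tan(βl) = tan(49.7°) = 1.18
Z_in = Z_0·(Z_L + jZ_0·tanβl)/(Z_0 + jZ_L·tanβl)
     = 50·(137 + j58.9)/(50 + j161)

Z_in ≈ 28.6 − j33.6 Ω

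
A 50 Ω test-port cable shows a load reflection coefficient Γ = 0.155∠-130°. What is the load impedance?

Z_L ≈ 39.9 − j9.71 Ω

Z_L = Z_0·(1 + Γ)/(1 − Γ) = 50·(0.9 − j0.119)/(1.1 + j0.119)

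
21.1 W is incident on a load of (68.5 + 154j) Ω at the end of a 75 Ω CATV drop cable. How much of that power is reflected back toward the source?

P_reflected ≈ 11.3 W

|Γ| = |(-6.5 + j154)/(143.5 + j154)| = 0.732
|Γ|² = 0.536
P_refl = |Γ|²·P_inc = 11.3 W, P_del = (1 − |Γ|²)·P_inc = 9.79 W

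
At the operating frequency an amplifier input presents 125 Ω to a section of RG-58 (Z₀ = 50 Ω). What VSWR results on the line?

VSWR ≈ 2.5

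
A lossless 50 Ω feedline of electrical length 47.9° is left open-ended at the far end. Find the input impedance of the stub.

Z_in ≈ −j45.2 Ω

tan(βl) = 1.11
For an open-ended stub, Z_in = −jZ_0·cot(βl) = −jZ_0/tan(βl)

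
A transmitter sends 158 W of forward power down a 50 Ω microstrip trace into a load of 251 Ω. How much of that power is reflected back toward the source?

P_reflected ≈ 70.5 W

Γ = (251 − 50)/(251 + 50) = 0.668
|Γ|² = 0.446
P_refl = |Γ|²·P_inc = 70.5 W, P_del = (1 − |Γ|²)·P_inc = 87.5 W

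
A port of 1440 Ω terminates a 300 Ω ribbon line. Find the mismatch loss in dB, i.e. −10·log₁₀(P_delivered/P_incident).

mismatch loss ≈ 2.44 dB

Γ = (1440 − 300)/(1440 + 300) = 0.655
|Γ|² = 0.429, so P_del/P_inc = 1 − |Γ|² = 0.571
ML = −10·log₁₀(1 − |Γ|²)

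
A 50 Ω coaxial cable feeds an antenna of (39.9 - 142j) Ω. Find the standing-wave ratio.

Γ = (Z_L − Z_0)/(Z_L + Z_0) = (-10.1 − j142)/(89.9 − j142)
|Γ| = 142/168 = 0.847
VSWR = (1 + |Γ|)/(1 − |Γ|) = 1.85/0.153

VSWR ≈ 12.1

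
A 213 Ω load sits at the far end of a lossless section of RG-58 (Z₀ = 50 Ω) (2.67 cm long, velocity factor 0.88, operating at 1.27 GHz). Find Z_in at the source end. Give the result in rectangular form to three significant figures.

Z_in ≈ 21.4 − j43.1 Ω

λ = v/f = 0.88·c / 1.27 GHz = 0.208 m
βl = 2π·l/λ = 2π × 0.128 = 46.2°
tan(βl) = tan(46.2°) = 1.04
Z_in = Z_0·(Z_L + jZ_0·tanβl)/(Z_0 + jZ_L·tanβl)
     = 50·(213 + j52.2)/(50 + j222)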